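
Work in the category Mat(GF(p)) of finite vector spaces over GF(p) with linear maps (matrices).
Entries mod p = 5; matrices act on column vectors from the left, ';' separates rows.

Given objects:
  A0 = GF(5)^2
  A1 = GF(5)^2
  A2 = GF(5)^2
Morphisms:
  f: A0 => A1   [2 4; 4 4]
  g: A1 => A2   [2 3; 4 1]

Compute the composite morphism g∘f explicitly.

Answer: [1 0; 2 0]

Derivation:
  e0=⟨1,0⟩ f=>⟨2,4⟩ g=>⟨1,2⟩
  e1=⟨0,1⟩ f=>⟨4,4⟩ g=>⟨0,0⟩
composite: [1 0; 2 0]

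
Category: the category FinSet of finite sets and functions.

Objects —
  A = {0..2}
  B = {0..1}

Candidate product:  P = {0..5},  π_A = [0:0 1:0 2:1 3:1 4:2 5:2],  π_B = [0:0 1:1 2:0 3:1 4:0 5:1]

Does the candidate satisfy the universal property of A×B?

|A|·|B| = 3·2 = 6;  |P| = 6
Check the pairing map k ↦ (π_A(k), π_B(k)):
  0 : (0,0)
  1 : (0,1)
  2 : (1,0)
  3 : (1,1)
  4 : (2,0)
  5 : (2,1)
distinct pairs in image: 6 / 6 needed
  → bijection onto A×B; projections well-typed.

Answer: VALID PRODUCT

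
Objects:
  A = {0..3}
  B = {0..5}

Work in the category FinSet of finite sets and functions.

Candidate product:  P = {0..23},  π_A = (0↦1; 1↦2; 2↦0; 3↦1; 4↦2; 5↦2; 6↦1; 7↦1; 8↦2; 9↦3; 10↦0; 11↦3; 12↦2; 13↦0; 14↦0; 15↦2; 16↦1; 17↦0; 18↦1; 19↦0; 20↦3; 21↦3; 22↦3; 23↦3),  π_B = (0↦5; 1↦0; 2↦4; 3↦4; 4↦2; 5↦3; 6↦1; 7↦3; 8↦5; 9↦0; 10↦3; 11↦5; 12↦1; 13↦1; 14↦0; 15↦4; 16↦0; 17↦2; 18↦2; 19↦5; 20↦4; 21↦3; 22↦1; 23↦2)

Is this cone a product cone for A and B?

|A|·|B| = 4·6 = 24;  |P| = 24
Check the pairing map k ↦ (π_A(k), π_B(k)):
  0 ↦ (1,5)
  1 ↦ (2,0)
  2 ↦ (0,4)
  3 ↦ (1,4)
  4 ↦ (2,2)
  5 ↦ (2,3)
  6 ↦ (1,1)
  7 ↦ (1,3)
  8 ↦ (2,5)
  9 ↦ (3,0)
  10 ↦ (0,3)
  11 ↦ (3,5)
  12 ↦ (2,1)
  13 ↦ (0,1)
  14 ↦ (0,0)
  15 ↦ (2,4)
  16 ↦ (1,0)
  17 ↦ (0,2)
  18 ↦ (1,2)
  19 ↦ (0,5)
  20 ↦ (3,4)
  21 ↦ (3,3)
  22 ↦ (3,1)
  23 ↦ (3,2)
distinct pairs in image: 24 / 24 needed
  → bijection onto A×B; projections well-typed.

Answer: VALID PRODUCT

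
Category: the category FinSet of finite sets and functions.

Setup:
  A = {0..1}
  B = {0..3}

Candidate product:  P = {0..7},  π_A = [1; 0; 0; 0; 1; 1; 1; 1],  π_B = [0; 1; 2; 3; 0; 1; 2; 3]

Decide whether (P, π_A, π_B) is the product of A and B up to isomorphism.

|A|·|B| = 2·4 = 8;  |P| = 8
Check the pairing map k ↦ (π_A(k), π_B(k)):
  0 : (1,0)
  1 : (0,1)
  2 : (0,2)
  3 : (0,3)
  4 : (1,0)  ✗ repeats pair of k=0
  5 : (1,1)
  6 : (1,2)
  7 : (1,3)
distinct pairs in image: 7 / 8 needed
  → (1,0) hit at k=0 and k=4

Answer: NOT A VALID PRODUCT — duplicate pair at indices 4,0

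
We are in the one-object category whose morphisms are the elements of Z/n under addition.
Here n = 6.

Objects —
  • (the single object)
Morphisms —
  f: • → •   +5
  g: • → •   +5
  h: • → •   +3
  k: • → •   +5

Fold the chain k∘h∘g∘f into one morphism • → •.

Answer: +0

Work:
  0 +5≡5 +5≡4 +3≡1 +5≡0  (mod 6)
result: +0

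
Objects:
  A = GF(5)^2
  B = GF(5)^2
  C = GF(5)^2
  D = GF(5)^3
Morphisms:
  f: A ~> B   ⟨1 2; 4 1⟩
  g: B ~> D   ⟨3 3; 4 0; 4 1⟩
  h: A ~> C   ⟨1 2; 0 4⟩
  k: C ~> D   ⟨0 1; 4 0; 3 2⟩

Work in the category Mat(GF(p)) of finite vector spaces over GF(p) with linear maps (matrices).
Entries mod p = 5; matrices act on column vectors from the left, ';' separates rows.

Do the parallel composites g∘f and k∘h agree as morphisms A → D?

Along f;g (path 1):
  e0=[1,0] f~>[1,4] g~>[0,4,3]
  e1=[0,1] f~>[2,1] g~>[4,3,4]
  ⟦path⟧₁ = ⟨0 4; 4 3; 3 4⟩
Along h;k (path 2):
  e0=[1,0] h~>[1,0] k~>[0,4,3]
  e1=[0,1] h~>[2,4] k~>[4,3,4]
  ⟦path⟧₂ = ⟨0 4; 4 3; 3 4⟩
Equal? YES — commutes

Answer: COMMUTES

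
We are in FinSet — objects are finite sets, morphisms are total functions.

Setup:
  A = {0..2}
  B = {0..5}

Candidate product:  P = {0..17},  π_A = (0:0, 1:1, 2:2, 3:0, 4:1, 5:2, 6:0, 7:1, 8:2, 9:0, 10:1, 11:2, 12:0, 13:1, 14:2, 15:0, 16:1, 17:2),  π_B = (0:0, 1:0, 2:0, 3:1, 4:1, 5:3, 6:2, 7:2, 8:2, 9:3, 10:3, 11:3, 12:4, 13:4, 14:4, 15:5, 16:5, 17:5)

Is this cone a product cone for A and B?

Answer: NOT A VALID PRODUCT — duplicate pair at indices 11,5

Derivation:
|A|·|B| = 3·6 = 18;  |P| = 18
Check the pairing map k ↦ (π_A(k), π_B(k)):
  0 : (0,0)
  1 : (1,0)
  2 : (2,0)
  3 : (0,1)
  4 : (1,1)
  5 : (2,3)
  6 : (0,2)
  7 : (1,2)
  8 : (2,2)
  9 : (0,3)
  10 : (1,3)
  11 : (2,3)  ✗ repeats pair of k=5
  12 : (0,4)
  13 : (1,4)
  14 : (2,4)
  15 : (0,5)
  16 : (1,5)
  17 : (2,5)
distinct pairs in image: 17 / 18 needed
  → (2,3) hit at k=5 and k=11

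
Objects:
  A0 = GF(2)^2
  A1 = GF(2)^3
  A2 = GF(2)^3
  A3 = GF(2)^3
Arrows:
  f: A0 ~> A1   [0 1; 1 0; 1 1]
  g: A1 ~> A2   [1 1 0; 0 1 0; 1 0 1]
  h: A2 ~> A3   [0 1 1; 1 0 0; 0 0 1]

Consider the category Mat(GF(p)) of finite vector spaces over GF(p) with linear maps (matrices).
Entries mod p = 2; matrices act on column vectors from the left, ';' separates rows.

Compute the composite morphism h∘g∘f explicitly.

  e0=⟨1,0⟩ f~>⟨0,1,1⟩ g~>⟨1,1,1⟩ h~>⟨0,1,1⟩
  e1=⟨0,1⟩ f~>⟨1,0,1⟩ g~>⟨1,0,0⟩ h~>⟨0,1,0⟩
result: [0 0; 1 1; 1 0]

Answer: [0 0; 1 1; 1 0]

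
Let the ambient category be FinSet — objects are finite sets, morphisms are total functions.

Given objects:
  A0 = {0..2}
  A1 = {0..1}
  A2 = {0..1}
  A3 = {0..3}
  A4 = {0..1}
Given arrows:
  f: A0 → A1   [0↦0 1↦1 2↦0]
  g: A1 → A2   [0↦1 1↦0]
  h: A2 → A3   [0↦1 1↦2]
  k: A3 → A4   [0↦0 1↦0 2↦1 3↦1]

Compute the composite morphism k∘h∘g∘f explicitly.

Answer: [0↦1 1↦0 2↦1]

Work:
  0 f→0 g→1 h→2 k→1
  1 f→1 g→0 h→1 k→0
  2 f→0 g→1 h→2 k→1
result: [0↦1 1↦0 2↦1]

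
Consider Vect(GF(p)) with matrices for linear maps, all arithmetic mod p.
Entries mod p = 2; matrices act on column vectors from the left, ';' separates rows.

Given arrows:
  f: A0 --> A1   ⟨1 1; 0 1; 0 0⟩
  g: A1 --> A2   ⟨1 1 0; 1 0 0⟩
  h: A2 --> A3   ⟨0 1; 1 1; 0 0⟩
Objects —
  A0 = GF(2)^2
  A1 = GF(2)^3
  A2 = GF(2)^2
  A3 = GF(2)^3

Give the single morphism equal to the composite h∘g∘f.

  e0=(1,0) f-->(1,0,0) g-->(1,1) h-->(1,0,0)
  e1=(0,1) f-->(1,1,0) g-->(0,1) h-->(1,1,0)
composite: ⟨1 1; 0 1; 0 0⟩

Answer: ⟨1 1; 0 1; 0 0⟩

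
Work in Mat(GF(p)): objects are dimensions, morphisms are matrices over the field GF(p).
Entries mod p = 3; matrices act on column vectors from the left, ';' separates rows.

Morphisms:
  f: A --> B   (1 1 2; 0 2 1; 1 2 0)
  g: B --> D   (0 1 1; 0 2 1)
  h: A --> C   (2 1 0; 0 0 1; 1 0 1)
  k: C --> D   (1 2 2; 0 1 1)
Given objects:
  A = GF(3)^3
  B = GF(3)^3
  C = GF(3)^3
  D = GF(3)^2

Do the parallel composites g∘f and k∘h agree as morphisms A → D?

Answer: COMMUTES

Work:
Along f;g (path 1):
  e0=⟨1,0,0⟩ f-->⟨1,0,1⟩ g-->⟨1,1⟩
  e1=⟨0,1,0⟩ f-->⟨1,2,2⟩ g-->⟨1,0⟩
  e2=⟨0,0,1⟩ f-->⟨2,1,0⟩ g-->⟨1,2⟩
  ⟦path⟧₁ = (1 1 1; 1 0 2)
Along h;k (path 2):
  e0=⟨1,0,0⟩ h-->⟨2,0,1⟩ k-->⟨1,1⟩
  e1=⟨0,1,0⟩ h-->⟨1,0,0⟩ k-->⟨1,0⟩
  e2=⟨0,0,1⟩ h-->⟨0,1,1⟩ k-->⟨1,2⟩
  ⟦path⟧₂ = (1 1 1; 1 0 2)
Equal? equal; square commutes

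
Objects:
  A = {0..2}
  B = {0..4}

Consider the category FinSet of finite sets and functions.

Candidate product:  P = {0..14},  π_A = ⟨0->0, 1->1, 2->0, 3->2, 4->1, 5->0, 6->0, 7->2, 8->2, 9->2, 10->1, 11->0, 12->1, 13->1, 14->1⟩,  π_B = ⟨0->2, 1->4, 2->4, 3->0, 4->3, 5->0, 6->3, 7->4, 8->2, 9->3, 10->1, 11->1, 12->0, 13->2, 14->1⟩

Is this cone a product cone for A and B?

|A|·|B| = 3·5 = 15;  |P| = 15
Check the pairing map k ↦ (π_A(k), π_B(k)):
  0 -> (0,2)
  1 -> (1,4)
  2 -> (0,4)
  3 -> (2,0)
  4 -> (1,3)
  5 -> (0,0)
  6 -> (0,3)
  7 -> (2,4)
  8 -> (2,2)
  9 -> (2,3)
  10 -> (1,1)
  11 -> (0,1)
  12 -> (1,0)
  13 -> (1,2)
  14 -> (1,1)  ✗ repeats pair of k=10
distinct pairs in image: 14 / 15 needed
  → (1,1) hit at k=10 and k=14

Answer: NOT A VALID PRODUCT — duplicate pair at indices 10,14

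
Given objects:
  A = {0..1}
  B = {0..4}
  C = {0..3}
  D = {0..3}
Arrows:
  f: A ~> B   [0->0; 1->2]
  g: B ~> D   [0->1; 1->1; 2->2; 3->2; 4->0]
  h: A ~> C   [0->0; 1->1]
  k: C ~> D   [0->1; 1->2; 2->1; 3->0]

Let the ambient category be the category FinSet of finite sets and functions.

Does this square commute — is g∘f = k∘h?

1) trace f;g:
  0 f~>0 g~>1
  1 f~>2 g~>2
  ⟦path⟧₁ = [0->1; 1->2]
2) trace h;k:
  0 h~>0 k~>1
  1 h~>1 k~>2
  ⟦path⟧₂ = [0->1; 1->2]
Equal? same morphism ✓

Answer: COMMUTES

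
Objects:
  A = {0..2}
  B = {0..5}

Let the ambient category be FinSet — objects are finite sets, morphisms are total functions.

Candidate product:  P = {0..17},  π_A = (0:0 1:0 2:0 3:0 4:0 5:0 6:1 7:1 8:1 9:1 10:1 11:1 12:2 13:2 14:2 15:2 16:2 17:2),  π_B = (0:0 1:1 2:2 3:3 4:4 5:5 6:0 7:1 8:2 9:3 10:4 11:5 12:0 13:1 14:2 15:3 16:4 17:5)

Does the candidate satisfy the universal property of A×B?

|A|·|B| = 3·6 = 18;  |P| = 18
Check the pairing map k ↦ (π_A(k), π_B(k)):
  0 : (0,0)
  1 : (0,1)
  2 : (0,2)
  3 : (0,3)
  4 : (0,4)
  5 : (0,5)
  6 : (1,0)
  7 : (1,1)
  8 : (1,2)
  9 : (1,3)
  10 : (1,4)
  11 : (1,5)
  12 : (2,0)
  13 : (2,1)
  14 : (2,2)
  15 : (2,3)
  16 : (2,4)
  17 : (2,5)
distinct pairs in image: 18 / 18 needed
  → bijection onto A×B; projections well-typed.

Answer: VALID PRODUCT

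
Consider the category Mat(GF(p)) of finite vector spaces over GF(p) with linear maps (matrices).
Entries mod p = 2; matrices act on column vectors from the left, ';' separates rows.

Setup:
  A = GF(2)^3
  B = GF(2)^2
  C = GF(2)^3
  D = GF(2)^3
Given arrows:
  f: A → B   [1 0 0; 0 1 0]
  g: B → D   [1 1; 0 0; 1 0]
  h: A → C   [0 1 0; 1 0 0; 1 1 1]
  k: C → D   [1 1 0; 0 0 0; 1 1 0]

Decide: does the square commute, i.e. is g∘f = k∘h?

1) trace f;g:
  e0=(1,0,0) f→(1,0) g→(1,0,1)
  e1=(0,1,0) f→(0,1) g→(1,0,0)
  e2=(0,0,1) f→(0,0) g→(0,0,0)
  ⟦path⟧₁ = [1 1 0; 0 0 0; 1 0 0]
2) trace h;k:
  e0=(1,0,0) h→(0,1,1) k→(1,0,1)
  e1=(0,1,0) h→(1,0,1) k→(1,0,1)
  e2=(0,0,1) h→(0,0,1) k→(0,0,0)
  ⟦path⟧₂ = [1 1 0; 0 0 0; 1 1 0]
Equal? NO — does not commute

Answer: DOES NOT COMMUTE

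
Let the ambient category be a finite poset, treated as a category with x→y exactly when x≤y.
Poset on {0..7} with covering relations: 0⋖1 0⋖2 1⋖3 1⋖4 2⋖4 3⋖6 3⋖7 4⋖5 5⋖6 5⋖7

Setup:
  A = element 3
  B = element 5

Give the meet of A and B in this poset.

Common predecessors of 3,5: {0,1}
  0 <= 1
  1 <= 1
glb = 1

Answer: A∧B = 1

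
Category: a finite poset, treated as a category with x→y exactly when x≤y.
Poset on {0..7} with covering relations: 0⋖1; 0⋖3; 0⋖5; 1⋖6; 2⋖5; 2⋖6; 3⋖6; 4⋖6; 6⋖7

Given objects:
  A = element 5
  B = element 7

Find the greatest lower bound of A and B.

{x : x⊑A ∧ x⊑B} = {0,2}  (A=5, B=7)
  maximal lower bounds 0 and 2 are incomparable: neither 0⊑2 nor 2⊑0
→ no greatest lower bound exists

Answer: NO MEET EXISTS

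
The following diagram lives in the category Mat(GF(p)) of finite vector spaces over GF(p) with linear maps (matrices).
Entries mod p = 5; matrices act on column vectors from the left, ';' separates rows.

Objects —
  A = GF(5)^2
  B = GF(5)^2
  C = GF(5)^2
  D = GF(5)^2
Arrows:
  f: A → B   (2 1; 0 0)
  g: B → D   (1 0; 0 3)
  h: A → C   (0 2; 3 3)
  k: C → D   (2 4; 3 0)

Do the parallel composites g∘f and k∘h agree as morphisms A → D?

Answer: DOES NOT COMMUTE

Work:
Path 1 = f;g:
  e0=[1,0] f→[2,0] g→[2,0]
  e1=[0,1] f→[1,0] g→[1,0]
  ⟦path⟧₁ = (2 1; 0 0)
Path 2 = h;k:
  e0=[1,0] h→[0,3] k→[2,0]
  e1=[0,1] h→[2,3] k→[1,1]
  ⟦path⟧₂ = (2 1; 0 1)
Equal? differ; not commutative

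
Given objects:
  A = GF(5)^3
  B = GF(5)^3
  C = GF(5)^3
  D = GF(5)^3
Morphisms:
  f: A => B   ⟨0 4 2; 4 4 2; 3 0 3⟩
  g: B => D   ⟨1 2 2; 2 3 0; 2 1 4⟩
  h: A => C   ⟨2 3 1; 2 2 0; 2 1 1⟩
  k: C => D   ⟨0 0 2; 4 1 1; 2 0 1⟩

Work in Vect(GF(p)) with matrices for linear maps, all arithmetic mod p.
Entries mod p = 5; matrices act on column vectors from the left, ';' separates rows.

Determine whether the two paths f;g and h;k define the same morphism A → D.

1) trace f;g:
  e0=(1,0,0) f=>(0,4,3) g=>(4,2,1)
  e1=(0,1,0) f=>(4,4,0) g=>(2,0,2)
  e2=(0,0,1) f=>(2,2,3) g=>(2,0,3)
  composite₁ = ⟨4 2 2; 2 0 0; 1 2 3⟩
2) trace h;k:
  e0=(1,0,0) h=>(2,2,2) k=>(4,2,1)
  e1=(0,1,0) h=>(3,2,1) k=>(2,0,2)
  e2=(0,0,1) h=>(1,0,1) k=>(2,0,3)
  composite₂ = ⟨4 2 2; 2 0 0; 1 2 3⟩
Equal? same morphism ✓

Answer: COMMUTES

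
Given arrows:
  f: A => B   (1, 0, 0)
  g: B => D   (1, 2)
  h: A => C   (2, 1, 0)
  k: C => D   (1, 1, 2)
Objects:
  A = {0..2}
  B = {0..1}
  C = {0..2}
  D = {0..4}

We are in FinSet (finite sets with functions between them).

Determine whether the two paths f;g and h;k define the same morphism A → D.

1) trace f;g:
  0 f=>1 g=>2
  1 f=>0 g=>1
  2 f=>0 g=>1
  composite₁ = (2, 1, 1)
2) trace h;k:
  0 h=>2 k=>2
  1 h=>1 k=>1
  2 h=>0 k=>1
  composite₂ = (2, 1, 1)
Equal? YES — commutes

Answer: COMMUTES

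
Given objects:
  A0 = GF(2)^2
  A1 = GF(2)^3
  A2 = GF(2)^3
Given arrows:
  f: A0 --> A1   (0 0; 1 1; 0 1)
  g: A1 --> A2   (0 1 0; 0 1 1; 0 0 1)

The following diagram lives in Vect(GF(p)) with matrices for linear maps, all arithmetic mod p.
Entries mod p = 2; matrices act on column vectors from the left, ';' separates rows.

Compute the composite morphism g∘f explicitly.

Answer: (1 1; 1 0; 0 1)

Trace:
  e0=[1,0] f-->[0,1,0] g-->[1,1,0]
  e1=[0,1] f-->[0,1,1] g-->[1,0,1]
⟦path⟧: (1 1; 1 0; 0 1)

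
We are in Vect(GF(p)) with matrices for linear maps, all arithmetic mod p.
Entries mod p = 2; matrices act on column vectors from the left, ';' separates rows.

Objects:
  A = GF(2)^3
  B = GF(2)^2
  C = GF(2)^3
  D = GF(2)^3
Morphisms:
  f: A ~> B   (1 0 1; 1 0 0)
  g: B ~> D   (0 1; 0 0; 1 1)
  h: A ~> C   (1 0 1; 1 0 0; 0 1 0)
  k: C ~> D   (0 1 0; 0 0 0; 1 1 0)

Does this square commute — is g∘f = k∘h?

Answer: COMMUTES

Trace:
Path 1 = f;g:
  e0=[1,0,0] f~>[1,1] g~>[1,0,0]
  e1=[0,1,0] f~>[0,0] g~>[0,0,0]
  e2=[0,0,1] f~>[1,0] g~>[0,0,1]
  composite₁ = (1 0 0; 0 0 0; 0 0 1)
Path 2 = h;k:
  e0=[1,0,0] h~>[1,1,0] k~>[1,0,0]
  e1=[0,1,0] h~>[0,0,1] k~>[0,0,0]
  e2=[0,0,1] h~>[1,0,0] k~>[0,0,1]
  composite₂ = (1 0 0; 0 0 0; 0 0 1)
Equal? YES — commutes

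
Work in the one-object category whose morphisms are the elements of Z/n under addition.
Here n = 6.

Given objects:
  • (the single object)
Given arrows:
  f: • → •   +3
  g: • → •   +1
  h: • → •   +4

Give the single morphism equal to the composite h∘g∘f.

  0 +3≡3 +1≡4 +4≡2  (mod 6)
result: +2

Answer: +2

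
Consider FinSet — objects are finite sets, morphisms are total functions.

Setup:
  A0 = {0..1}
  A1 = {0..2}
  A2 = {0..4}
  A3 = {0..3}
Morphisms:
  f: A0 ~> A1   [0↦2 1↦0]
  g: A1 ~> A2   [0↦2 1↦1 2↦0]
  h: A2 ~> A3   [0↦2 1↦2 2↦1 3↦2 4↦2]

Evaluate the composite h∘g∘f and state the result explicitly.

Answer: [0↦2 1↦1]

Trace:
  0 f~>2 g~>0 h~>2
  1 f~>0 g~>2 h~>1
result: [0↦2 1↦1]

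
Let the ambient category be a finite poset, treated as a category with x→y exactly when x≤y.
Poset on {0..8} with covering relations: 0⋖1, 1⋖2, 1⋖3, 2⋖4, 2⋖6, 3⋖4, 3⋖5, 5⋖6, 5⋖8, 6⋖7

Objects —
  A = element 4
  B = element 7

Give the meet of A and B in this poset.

Answer: NO MEET EXISTS

Work:
{x : x≤A ∧ x≤B} = {0,1,2,3}  (A=4, B=7)
  maximal lower bounds 2 and 3 are incomparable: neither 2≤3 nor 3≤2
→ no greatest lower bound exists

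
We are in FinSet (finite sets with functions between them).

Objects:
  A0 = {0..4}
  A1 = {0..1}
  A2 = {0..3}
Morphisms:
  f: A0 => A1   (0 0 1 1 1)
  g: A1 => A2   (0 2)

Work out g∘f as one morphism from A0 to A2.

  0 f=>0 g=>0
  1 f=>0 g=>0
  2 f=>1 g=>2
  3 f=>1 g=>2
  4 f=>1 g=>2
result: (0 0 2 2 2)

Answer: (0 0 2 2 2)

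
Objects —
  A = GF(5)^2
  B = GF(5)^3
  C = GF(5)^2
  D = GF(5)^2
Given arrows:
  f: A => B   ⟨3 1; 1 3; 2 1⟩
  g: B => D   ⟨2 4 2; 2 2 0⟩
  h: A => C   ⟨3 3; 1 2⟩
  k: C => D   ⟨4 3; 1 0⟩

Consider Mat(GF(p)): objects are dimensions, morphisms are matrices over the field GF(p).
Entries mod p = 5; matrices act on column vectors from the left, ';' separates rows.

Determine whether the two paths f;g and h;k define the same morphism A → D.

1) trace f;g:
  e0=(1,0) f=>(3,1,2) g=>(4,3)
  e1=(0,1) f=>(1,3,1) g=>(1,3)
  ⟦path⟧₁ = ⟨4 1; 3 3⟩
2) trace h;k:
  e0=(1,0) h=>(3,1) k=>(0,3)
  e1=(0,1) h=>(3,2) k=>(3,3)
  ⟦path⟧₂ = ⟨0 3; 3 3⟩
Equal? distinct morphisms ✗

Answer: DOES NOT COMMUTE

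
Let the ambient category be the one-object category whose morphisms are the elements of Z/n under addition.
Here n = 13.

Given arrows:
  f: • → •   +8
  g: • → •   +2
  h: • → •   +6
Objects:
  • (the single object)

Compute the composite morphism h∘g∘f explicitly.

  0 +8≡8 +2≡10 +6≡3  (mod 13)
composite: +3

Answer: +3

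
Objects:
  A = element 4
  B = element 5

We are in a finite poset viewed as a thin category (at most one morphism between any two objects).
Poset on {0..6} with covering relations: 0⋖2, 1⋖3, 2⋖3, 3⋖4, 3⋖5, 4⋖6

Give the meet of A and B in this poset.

Answer: A∧B = 3

Work:
Common predecessors of 4,5: {0,1,2,3}
  0 ⊑ 3
  1 ⊑ 3
  2 ⊑ 3
  3 ⊑ 3
glb = 3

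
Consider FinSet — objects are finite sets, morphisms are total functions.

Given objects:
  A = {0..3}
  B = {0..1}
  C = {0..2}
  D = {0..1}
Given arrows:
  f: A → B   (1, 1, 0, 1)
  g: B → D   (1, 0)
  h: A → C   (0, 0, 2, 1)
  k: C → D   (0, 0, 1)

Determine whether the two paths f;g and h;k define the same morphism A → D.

Along f;g (path 1):
  0 f→1 g→0
  1 f→1 g→0
  2 f→0 g→1
  3 f→1 g→0
  composite₁ = (0, 0, 1, 0)
Along h;k (path 2):
  0 h→0 k→0
  1 h→0 k→0
  2 h→2 k→1
  3 h→1 k→0
  composite₂ = (0, 0, 1, 0)
Equal? equal; square commutes

Answer: COMMUTES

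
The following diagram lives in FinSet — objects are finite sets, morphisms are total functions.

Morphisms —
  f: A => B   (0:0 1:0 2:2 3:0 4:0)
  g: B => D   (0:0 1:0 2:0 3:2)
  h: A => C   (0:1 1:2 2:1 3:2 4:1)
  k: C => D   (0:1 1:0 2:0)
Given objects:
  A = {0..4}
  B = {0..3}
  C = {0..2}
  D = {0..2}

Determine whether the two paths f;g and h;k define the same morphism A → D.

1) trace f;g:
  0 f=>0 g=>0
  1 f=>0 g=>0
  2 f=>2 g=>0
  3 f=>0 g=>0
  4 f=>0 g=>0
  result₁ = (0:0 1:0 2:0 3:0 4:0)
2) trace h;k:
  0 h=>1 k=>0
  1 h=>2 k=>0
  2 h=>1 k=>0
  3 h=>2 k=>0
  4 h=>1 k=>0
  result₂ = (0:0 1:0 2:0 3:0 4:0)
Equal? equal; square commutes

Answer: COMMUTES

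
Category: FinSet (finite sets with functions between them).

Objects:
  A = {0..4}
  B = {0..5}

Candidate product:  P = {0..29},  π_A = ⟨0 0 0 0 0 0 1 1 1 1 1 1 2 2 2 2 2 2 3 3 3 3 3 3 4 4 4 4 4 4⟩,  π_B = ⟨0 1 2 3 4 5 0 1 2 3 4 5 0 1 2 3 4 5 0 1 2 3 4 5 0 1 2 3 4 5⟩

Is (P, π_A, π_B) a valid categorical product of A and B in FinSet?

Answer: VALID PRODUCT

Trace:
|A|·|B| = 5·6 = 30;  |P| = 30
Check the pairing map k ↦ (π_A(k), π_B(k)):
  0 : (0,0)
  1 : (0,1)
  2 : (0,2)
  3 : (0,3)
  4 : (0,4)
  5 : (0,5)
  6 : (1,0)
  7 : (1,1)
  8 : (1,2)
  9 : (1,3)
  10 : (1,4)
  11 : (1,5)
  12 : (2,0)
  13 : (2,1)
  14 : (2,2)
  15 : (2,3)
  16 : (2,4)
  17 : (2,5)
  18 : (3,0)
  19 : (3,1)
  20 : (3,2)
  21 : (3,3)
  22 : (3,4)
  23 : (3,5)
  24 : (4,0)
  25 : (4,1)
  26 : (4,2)
  27 : (4,3)
  28 : (4,4)
  29 : (4,5)
distinct pairs in image: 30 / 30 needed
  → bijection onto A×B; projections well-typed.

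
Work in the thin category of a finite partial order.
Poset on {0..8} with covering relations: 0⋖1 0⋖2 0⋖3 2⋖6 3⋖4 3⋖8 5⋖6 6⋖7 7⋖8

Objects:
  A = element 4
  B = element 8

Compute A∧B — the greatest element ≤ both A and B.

Lower bounds of A=4 and B=8: {0,3}
  0 ≤ 3
  3 ≤ 3
glb = 3

Answer: A∧B = 3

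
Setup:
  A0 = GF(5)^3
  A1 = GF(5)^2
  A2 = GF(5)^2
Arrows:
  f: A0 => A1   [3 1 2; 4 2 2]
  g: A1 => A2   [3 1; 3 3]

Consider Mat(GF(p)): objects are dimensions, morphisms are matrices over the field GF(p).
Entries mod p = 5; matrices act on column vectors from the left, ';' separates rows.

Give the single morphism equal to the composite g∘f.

  e0=(1,0,0) f=>(3,4) g=>(3,1)
  e1=(0,1,0) f=>(1,2) g=>(0,4)
  e2=(0,0,1) f=>(2,2) g=>(3,2)
⟦path⟧: [3 0 3; 1 4 2]

Answer: [3 0 3; 1 4 2]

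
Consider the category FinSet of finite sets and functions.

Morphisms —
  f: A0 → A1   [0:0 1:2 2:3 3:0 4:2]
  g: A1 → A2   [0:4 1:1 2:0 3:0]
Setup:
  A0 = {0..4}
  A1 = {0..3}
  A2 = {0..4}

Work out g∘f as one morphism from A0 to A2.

Answer: [0:4 1:0 2:0 3:4 4:0]

Work:
  0 f→0 g→4
  1 f→2 g→0
  2 f→3 g→0
  3 f→0 g→4
  4 f→2 g→0
composite: [0:4 1:0 2:0 3:4 4:0]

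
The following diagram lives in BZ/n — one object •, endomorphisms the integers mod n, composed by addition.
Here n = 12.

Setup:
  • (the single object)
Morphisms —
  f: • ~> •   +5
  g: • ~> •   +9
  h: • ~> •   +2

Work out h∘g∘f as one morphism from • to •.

Answer: +4

Work:
  0 +5≡5 +9≡2 +2≡4  (mod 12)
⟦path⟧: +4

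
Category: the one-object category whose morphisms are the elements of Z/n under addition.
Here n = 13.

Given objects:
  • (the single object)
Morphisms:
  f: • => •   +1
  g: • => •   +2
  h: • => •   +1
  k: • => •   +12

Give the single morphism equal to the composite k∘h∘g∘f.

  0 +1≡1 +2≡3 +1≡4 +12≡3  (mod 13)
⟦path⟧: +3

Answer: +3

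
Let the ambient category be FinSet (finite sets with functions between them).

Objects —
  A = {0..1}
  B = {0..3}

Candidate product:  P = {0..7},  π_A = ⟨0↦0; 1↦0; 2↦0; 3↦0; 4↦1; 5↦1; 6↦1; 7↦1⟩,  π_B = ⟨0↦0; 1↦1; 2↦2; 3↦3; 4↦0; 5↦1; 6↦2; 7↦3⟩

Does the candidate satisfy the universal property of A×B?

|A|·|B| = 2·4 = 8;  |P| = 8
Check the pairing map k ↦ (π_A(k), π_B(k)):
  0 ↦ (0,0)
  1 ↦ (0,1)
  2 ↦ (0,2)
  3 ↦ (0,3)
  4 ↦ (1,0)
  5 ↦ (1,1)
  6 ↦ (1,2)
  7 ↦ (1,3)
distinct pairs in image: 8 / 8 needed
  → bijection onto A×B; projections well-typed.

Answer: VALID PRODUCT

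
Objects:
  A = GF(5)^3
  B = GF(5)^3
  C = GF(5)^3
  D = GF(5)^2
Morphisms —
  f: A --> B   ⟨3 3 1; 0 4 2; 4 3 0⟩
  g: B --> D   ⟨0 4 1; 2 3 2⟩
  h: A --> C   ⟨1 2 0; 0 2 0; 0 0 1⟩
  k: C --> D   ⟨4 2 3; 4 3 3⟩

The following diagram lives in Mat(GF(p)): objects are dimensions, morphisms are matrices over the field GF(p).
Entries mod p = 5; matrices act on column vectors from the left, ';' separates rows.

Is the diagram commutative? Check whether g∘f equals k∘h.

Along f;g (path 1):
  e0=⟨1,0,0⟩ f-->⟨3,0,4⟩ g-->⟨4,4⟩
  e1=⟨0,1,0⟩ f-->⟨3,4,3⟩ g-->⟨4,4⟩
  e2=⟨0,0,1⟩ f-->⟨1,2,0⟩ g-->⟨3,3⟩
  result₁ = ⟨4 4 3; 4 4 3⟩
Along h;k (path 2):
  e0=⟨1,0,0⟩ h-->⟨1,0,0⟩ k-->⟨4,4⟩
  e1=⟨0,1,0⟩ h-->⟨2,2,0⟩ k-->⟨2,4⟩
  e2=⟨0,0,1⟩ h-->⟨0,0,1⟩ k-->⟨3,3⟩
  result₂ = ⟨4 2 3; 4 4 3⟩
Equal? differ; not commutative

Answer: DOES NOT COMMUTE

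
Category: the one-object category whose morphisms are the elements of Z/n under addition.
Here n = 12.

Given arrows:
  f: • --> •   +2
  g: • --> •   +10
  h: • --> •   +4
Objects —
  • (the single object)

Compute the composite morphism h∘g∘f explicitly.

Answer: +4

Derivation:
  0 +2≡2 +10≡0 +4≡4  (mod 12)
result: +4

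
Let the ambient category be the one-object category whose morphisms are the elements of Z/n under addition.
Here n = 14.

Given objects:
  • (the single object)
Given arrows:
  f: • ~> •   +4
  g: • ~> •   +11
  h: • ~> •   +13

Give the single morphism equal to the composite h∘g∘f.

Answer: +0

Work:
  0 +4≡4 +11≡1 +13≡0  (mod 14)
result: +0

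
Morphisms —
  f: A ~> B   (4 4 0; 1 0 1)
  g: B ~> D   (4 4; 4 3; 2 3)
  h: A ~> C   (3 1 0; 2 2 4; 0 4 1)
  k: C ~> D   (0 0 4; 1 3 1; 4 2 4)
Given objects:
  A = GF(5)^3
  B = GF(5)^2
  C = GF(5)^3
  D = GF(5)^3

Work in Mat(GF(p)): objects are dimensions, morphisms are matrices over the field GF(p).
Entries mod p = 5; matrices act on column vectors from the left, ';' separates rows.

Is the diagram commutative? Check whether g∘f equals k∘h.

Path 1 = f;g:
  e0=⟨1,0,0⟩ f~>⟨4,1⟩ g~>⟨0,4,1⟩
  e1=⟨0,1,0⟩ f~>⟨4,0⟩ g~>⟨1,1,3⟩
  e2=⟨0,0,1⟩ f~>⟨0,1⟩ g~>⟨4,3,3⟩
  ⟦path⟧₁ = (0 1 4; 4 1 3; 1 3 3)
Path 2 = h;k:
  e0=⟨1,0,0⟩ h~>⟨3,2,0⟩ k~>⟨0,4,1⟩
  e1=⟨0,1,0⟩ h~>⟨1,2,4⟩ k~>⟨1,1,4⟩
  e2=⟨0,0,1⟩ h~>⟨0,4,1⟩ k~>⟨4,3,2⟩
  ⟦path⟧₂ = (0 1 4; 4 1 3; 1 4 2)
Equal? NO — does not commute

Answer: DOES NOT COMMUTE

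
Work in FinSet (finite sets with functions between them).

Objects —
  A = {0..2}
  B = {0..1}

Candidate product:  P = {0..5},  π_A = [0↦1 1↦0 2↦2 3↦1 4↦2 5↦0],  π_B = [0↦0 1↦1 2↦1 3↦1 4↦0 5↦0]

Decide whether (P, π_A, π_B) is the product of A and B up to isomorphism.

Answer: VALID PRODUCT

Derivation:
|A|·|B| = 3·2 = 6;  |P| = 6
Check the pairing map k ↦ (π_A(k), π_B(k)):
  0 ↦ (1,0)
  1 ↦ (0,1)
  2 ↦ (2,1)
  3 ↦ (1,1)
  4 ↦ (2,0)
  5 ↦ (0,0)
distinct pairs in image: 6 / 6 needed
  → bijection onto A×B; projections well-typed.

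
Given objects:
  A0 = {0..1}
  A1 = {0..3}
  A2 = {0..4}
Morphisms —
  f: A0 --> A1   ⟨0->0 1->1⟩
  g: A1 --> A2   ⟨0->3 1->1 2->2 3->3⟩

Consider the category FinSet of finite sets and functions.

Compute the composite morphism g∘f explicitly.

Answer: ⟨0->3 1->1⟩

Trace:
  0 f-->0 g-->3
  1 f-->1 g-->1
⟦path⟧: ⟨0->3 1->1⟩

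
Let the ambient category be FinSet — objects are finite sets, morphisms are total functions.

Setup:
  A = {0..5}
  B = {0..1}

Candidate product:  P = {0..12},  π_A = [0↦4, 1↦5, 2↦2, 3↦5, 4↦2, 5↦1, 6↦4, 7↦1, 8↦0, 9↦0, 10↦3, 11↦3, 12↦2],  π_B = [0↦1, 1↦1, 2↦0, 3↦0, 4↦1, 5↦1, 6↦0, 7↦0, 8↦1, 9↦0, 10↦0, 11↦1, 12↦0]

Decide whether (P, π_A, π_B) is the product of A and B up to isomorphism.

|A|·|B| = 6·2 = 12;  |P| = 13
  → cardinalities differ; no bijection possible.

Answer: NOT A VALID PRODUCT — |P|=13 ≠ |A|·|B|=12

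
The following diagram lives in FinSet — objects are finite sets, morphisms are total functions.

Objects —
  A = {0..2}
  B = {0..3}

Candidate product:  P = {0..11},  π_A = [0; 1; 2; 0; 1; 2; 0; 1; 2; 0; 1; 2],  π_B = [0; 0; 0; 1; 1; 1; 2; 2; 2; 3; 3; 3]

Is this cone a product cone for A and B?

|A|·|B| = 3·4 = 12;  |P| = 12
Check the pairing map k ↦ (π_A(k), π_B(k)):
  0 : (0,0)
  1 : (1,0)
  2 : (2,0)
  3 : (0,1)
  4 : (1,1)
  5 : (2,1)
  6 : (0,2)
  7 : (1,2)
  8 : (2,2)
  9 : (0,3)
  10 : (1,3)
  11 : (2,3)
distinct pairs in image: 12 / 12 needed
  → bijection onto A×B; projections well-typed.

Answer: VALID PRODUCT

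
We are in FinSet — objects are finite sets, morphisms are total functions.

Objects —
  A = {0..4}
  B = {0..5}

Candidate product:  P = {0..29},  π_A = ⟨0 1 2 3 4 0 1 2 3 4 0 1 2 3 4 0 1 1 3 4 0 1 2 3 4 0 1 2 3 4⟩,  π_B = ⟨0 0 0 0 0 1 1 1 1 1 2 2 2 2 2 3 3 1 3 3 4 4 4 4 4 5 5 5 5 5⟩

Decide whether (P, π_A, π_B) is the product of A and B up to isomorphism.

Answer: NOT A VALID PRODUCT — duplicate pair at indices 6,17

Work:
|A|·|B| = 5·6 = 30;  |P| = 30
Check the pairing map k ↦ (π_A(k), π_B(k)):
  0 ↦ (0,0)
  1 ↦ (1,0)
  2 ↦ (2,0)
  3 ↦ (3,0)
  4 ↦ (4,0)
  5 ↦ (0,1)
  6 ↦ (1,1)
  7 ↦ (2,1)
  8 ↦ (3,1)
  9 ↦ (4,1)
  10 ↦ (0,2)
  11 ↦ (1,2)
  12 ↦ (2,2)
  13 ↦ (3,2)
  14 ↦ (4,2)
  15 ↦ (0,3)
  16 ↦ (1,3)
  17 ↦ (1,1)  ✗ repeats pair of k=6
  18 ↦ (3,3)
  19 ↦ (4,3)
  20 ↦ (0,4)
  21 ↦ (1,4)
  22 ↦ (2,4)
  23 ↦ (3,4)
  24 ↦ (4,4)
  25 ↦ (0,5)
  26 ↦ (1,5)
  27 ↦ (2,5)
  28 ↦ (3,5)
  29 ↦ (4,5)
distinct pairs in image: 29 / 30 needed
  → (1,1) hit at k=6 and k=17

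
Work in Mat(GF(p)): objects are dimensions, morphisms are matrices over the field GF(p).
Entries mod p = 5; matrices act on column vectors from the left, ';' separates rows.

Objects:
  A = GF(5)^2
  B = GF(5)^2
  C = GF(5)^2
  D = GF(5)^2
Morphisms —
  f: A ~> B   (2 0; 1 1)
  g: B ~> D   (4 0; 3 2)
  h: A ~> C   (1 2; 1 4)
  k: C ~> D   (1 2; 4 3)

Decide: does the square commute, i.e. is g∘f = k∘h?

Path 1 = f;g:
  e0=[1,0] f~>[2,1] g~>[3,3]
  e1=[0,1] f~>[0,1] g~>[0,2]
  composite₁ = (3 0; 3 2)
Path 2 = h;k:
  e0=[1,0] h~>[1,1] k~>[3,2]
  e1=[0,1] h~>[2,4] k~>[0,0]
  composite₂ = (3 0; 2 0)
Equal? NO — does not commute

Answer: DOES NOT COMMUTE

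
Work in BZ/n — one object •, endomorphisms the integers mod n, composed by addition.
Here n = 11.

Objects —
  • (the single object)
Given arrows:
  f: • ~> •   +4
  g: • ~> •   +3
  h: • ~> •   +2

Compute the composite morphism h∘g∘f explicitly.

  0 +4≡4 +3≡7 +2≡9  (mod 11)
result: +9

Answer: +9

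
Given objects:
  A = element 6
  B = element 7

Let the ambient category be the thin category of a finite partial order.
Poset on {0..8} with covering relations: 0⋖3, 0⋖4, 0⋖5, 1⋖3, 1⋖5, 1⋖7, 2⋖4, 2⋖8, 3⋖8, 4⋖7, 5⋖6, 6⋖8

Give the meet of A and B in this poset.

Answer: NO MEET EXISTS

Work:
Common predecessors of 6,7: {0,1}
  maximal lower bounds 0 and 1 are incomparable: neither 0≤1 nor 1≤0
→ no greatest lower bound exists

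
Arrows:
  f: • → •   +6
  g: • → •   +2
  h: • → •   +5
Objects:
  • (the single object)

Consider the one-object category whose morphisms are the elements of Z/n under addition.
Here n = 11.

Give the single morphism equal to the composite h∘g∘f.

Answer: +2

Trace:
  0 +6≡6 +2≡8 +5≡2  (mod 11)
result: +2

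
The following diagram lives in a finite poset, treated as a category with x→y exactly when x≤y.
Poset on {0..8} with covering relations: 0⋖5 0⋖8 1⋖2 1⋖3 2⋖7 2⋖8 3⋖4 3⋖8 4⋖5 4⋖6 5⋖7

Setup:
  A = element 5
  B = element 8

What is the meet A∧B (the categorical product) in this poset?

Answer: NO MEET EXISTS

Trace:
Lower bounds of A=5 and B=8: {0,1,3}
  maximal lower bounds 0 and 3 are incomparable: neither 0≤3 nor 3≤0
→ no greatest lower bound exists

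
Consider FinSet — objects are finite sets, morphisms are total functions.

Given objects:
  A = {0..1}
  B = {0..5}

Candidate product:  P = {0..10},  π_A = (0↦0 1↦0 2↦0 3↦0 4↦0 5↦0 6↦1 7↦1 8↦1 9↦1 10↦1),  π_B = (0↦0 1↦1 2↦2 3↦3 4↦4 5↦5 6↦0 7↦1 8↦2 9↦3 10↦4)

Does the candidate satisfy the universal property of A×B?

Answer: NOT A VALID PRODUCT — |P|=11 ≠ |A|·|B|=12

Trace:
|A|·|B| = 2·6 = 12;  |P| = 11
  → cardinalities differ; no bijection possible.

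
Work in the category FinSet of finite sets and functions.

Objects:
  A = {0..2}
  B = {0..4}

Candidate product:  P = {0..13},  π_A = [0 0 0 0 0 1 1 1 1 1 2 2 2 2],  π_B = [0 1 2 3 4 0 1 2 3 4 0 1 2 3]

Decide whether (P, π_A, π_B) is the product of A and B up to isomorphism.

|A|·|B| = 3·5 = 15;  |P| = 14
  → cardinalities differ; no bijection possible.

Answer: NOT A VALID PRODUCT — |P|=14 ≠ |A|·|B|=15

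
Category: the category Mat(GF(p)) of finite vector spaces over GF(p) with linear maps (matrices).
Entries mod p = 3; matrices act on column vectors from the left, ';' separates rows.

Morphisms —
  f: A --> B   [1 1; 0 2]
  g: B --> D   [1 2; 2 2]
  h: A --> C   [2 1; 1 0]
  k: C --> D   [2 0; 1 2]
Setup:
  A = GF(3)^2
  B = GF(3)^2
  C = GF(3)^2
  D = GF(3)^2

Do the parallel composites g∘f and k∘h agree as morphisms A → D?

Along f;g (path 1):
  e0=(1,0) f-->(1,0) g-->(1,2)
  e1=(0,1) f-->(1,2) g-->(2,0)
  result₁ = [1 2; 2 0]
Along h;k (path 2):
  e0=(1,0) h-->(2,1) k-->(1,1)
  e1=(0,1) h-->(1,0) k-->(2,1)
  result₂ = [1 2; 1 1]
Equal? distinct morphisms ✗

Answer: DOES NOT COMMUTE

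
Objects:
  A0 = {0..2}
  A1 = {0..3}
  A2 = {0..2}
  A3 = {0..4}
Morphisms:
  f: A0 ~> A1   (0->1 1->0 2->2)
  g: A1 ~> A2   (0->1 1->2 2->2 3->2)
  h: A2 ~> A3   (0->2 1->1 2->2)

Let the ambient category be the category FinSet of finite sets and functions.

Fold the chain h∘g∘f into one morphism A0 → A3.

Answer: (0->2 1->1 2->2)

Derivation:
  0 f~>1 g~>2 h~>2
  1 f~>0 g~>1 h~>1
  2 f~>2 g~>2 h~>2
result: (0->2 1->1 2->2)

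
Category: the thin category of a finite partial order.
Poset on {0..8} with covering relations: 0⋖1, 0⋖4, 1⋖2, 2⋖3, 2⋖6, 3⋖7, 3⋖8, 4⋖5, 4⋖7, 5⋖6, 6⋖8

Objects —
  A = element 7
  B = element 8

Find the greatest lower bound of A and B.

Answer: NO MEET EXISTS

Derivation:
Lower bounds of A=7 and B=8: {0,1,2,3,4}
  maximal lower bounds 3 and 4 are incomparable: neither 3≤4 nor 4≤3
→ no greatest lower bound exists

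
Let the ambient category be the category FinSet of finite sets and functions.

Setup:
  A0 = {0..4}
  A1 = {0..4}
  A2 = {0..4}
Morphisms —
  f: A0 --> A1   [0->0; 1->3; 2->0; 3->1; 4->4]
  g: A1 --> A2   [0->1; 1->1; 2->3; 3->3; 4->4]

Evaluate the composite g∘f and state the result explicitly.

  0 f-->0 g-->1
  1 f-->3 g-->3
  2 f-->0 g-->1
  3 f-->1 g-->1
  4 f-->4 g-->4
result: [0->1; 1->3; 2->1; 3->1; 4->4]

Answer: [0->1; 1->3; 2->1; 3->1; 4->4]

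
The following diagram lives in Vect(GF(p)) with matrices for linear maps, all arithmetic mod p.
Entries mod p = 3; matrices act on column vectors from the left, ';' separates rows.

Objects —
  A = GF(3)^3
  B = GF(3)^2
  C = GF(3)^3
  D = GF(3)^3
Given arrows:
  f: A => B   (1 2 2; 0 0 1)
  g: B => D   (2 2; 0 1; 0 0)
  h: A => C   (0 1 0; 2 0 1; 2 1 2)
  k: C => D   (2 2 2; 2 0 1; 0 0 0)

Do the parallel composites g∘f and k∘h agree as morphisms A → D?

Answer: DOES NOT COMMUTE

Derivation:
Path 1 = f;g:
  e0=⟨1,0,0⟩ f=>⟨1,0⟩ g=>⟨2,0,0⟩
  e1=⟨0,1,0⟩ f=>⟨2,0⟩ g=>⟨1,0,0⟩
  e2=⟨0,0,1⟩ f=>⟨2,1⟩ g=>⟨0,1,0⟩
  ⟦path⟧₁ = (2 1 0; 0 0 1; 0 0 0)
Path 2 = h;k:
  e0=⟨1,0,0⟩ h=>⟨0,2,2⟩ k=>⟨2,2,0⟩
  e1=⟨0,1,0⟩ h=>⟨1,0,1⟩ k=>⟨1,0,0⟩
  e2=⟨0,0,1⟩ h=>⟨0,1,2⟩ k=>⟨0,2,0⟩
  ⟦path⟧₂ = (2 1 0; 2 0 2; 0 0 0)
Equal? NO — does not commute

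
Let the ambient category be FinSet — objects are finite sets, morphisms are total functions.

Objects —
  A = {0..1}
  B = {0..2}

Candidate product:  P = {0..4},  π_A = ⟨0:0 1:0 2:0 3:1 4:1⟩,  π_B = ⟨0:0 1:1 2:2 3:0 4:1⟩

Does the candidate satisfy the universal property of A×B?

|A|·|B| = 2·3 = 6;  |P| = 5
  → cardinalities differ; no bijection possible.

Answer: NOT A VALID PRODUCT — |P|=5 ≠ |A|·|B|=6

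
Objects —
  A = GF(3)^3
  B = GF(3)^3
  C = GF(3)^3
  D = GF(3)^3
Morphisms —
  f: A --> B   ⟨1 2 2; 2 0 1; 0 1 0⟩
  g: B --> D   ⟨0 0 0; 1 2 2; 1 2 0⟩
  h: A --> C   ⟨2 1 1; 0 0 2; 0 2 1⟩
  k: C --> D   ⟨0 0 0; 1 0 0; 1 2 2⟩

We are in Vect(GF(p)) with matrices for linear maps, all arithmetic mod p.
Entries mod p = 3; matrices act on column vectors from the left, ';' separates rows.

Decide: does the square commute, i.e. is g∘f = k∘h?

Answer: COMMUTES

Derivation:
Path 1 = f;g:
  e0=(1,0,0) f-->(1,2,0) g-->(0,2,2)
  e1=(0,1,0) f-->(2,0,1) g-->(0,1,2)
  e2=(0,0,1) f-->(2,1,0) g-->(0,1,1)
  composite₁ = ⟨0 0 0; 2 1 1; 2 2 1⟩
Path 2 = h;k:
  e0=(1,0,0) h-->(2,0,0) k-->(0,2,2)
  e1=(0,1,0) h-->(1,0,2) k-->(0,1,2)
  e2=(0,0,1) h-->(1,2,1) k-->(0,1,1)
  composite₂ = ⟨0 0 0; 2 1 1; 2 2 1⟩
Equal? equal; square commutes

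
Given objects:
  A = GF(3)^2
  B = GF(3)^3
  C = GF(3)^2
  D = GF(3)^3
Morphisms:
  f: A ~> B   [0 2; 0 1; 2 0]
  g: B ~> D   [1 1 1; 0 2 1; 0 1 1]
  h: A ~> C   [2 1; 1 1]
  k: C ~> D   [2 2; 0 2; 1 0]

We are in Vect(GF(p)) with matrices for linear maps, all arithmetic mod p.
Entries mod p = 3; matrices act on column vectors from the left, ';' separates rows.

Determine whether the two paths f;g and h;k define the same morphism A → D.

1) trace f;g:
  e0=⟨1,0⟩ f~>⟨0,0,2⟩ g~>⟨2,2,2⟩
  e1=⟨0,1⟩ f~>⟨2,1,0⟩ g~>⟨0,2,1⟩
  composite₁ = [2 0; 2 2; 2 1]
2) trace h;k:
  e0=⟨1,0⟩ h~>⟨2,1⟩ k~>⟨0,2,2⟩
  e1=⟨0,1⟩ h~>⟨1,1⟩ k~>⟨1,2,1⟩
  composite₂ = [0 1; 2 2; 2 1]
Equal? differ; not commutative

Answer: DOES NOT COMMUTE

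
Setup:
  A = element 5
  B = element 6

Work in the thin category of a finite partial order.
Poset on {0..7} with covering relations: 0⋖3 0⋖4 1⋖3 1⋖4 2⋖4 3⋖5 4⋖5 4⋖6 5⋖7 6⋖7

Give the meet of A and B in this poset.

Answer: A∧B = 4

Derivation:
Common predecessors of 5,6: {0,1,2,4}
  0 <= 4
  1 <= 4
  2 <= 4
  4 <= 4
glb = 4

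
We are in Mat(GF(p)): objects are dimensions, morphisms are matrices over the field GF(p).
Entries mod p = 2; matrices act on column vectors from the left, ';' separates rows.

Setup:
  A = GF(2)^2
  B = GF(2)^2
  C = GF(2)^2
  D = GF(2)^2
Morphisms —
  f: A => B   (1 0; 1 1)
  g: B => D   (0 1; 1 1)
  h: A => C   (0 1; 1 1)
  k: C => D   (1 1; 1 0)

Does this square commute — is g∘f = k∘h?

Answer: DOES NOT COMMUTE

Work:
Along f;g (path 1):
  e0=[1,0] f=>[1,1] g=>[1,0]
  e1=[0,1] f=>[0,1] g=>[1,1]
  ⟦path⟧₁ = (1 1; 0 1)
Along h;k (path 2):
  e0=[1,0] h=>[0,1] k=>[1,0]
  e1=[0,1] h=>[1,1] k=>[0,1]
  ⟦path⟧₂ = (1 0; 0 1)
Equal? distinct morphisms ✗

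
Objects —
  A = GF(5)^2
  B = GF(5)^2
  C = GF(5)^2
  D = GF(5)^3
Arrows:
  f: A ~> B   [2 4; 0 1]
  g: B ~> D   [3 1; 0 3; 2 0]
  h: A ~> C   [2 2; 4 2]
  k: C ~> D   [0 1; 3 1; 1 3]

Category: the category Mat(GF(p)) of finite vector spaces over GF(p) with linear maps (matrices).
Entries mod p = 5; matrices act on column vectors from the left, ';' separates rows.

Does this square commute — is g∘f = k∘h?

1) trace f;g:
  e0=(1,0) f~>(2,0) g~>(1,0,4)
  e1=(0,1) f~>(4,1) g~>(3,3,3)
  ⟦path⟧₁ = [1 3; 0 3; 4 3]
2) trace h;k:
  e0=(1,0) h~>(2,4) k~>(4,0,4)
  e1=(0,1) h~>(2,2) k~>(2,3,3)
  ⟦path⟧₂ = [4 2; 0 3; 4 3]
Equal? distinct morphisms ✗

Answer: DOES NOT COMMUTE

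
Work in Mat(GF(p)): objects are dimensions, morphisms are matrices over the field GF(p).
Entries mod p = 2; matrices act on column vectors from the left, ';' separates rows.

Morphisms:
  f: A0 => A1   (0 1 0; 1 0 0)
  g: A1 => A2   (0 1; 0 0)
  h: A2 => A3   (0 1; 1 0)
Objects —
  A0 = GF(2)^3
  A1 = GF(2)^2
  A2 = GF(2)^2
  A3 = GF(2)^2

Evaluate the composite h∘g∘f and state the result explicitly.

  e0=[1,0,0] f=>[0,1] g=>[1,0] h=>[0,1]
  e1=[0,1,0] f=>[1,0] g=>[0,0] h=>[0,0]
  e2=[0,0,1] f=>[0,0] g=>[0,0] h=>[0,0]
⟦path⟧: (0 0 0; 1 0 0)

Answer: (0 0 0; 1 0 0)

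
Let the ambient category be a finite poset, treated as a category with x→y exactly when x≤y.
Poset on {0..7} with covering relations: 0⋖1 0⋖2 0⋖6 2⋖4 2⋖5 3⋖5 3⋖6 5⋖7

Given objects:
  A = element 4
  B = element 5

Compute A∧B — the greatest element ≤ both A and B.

Lower bounds of A=4 and B=5: {0,2}
  0 ⊑ 2
  2 ⊑ 2
glb = 2

Answer: A∧B = 2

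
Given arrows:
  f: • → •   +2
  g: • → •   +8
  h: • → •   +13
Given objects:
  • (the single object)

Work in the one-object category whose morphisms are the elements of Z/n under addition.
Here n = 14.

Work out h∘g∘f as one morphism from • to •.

  0 +2≡2 +8≡10 +13≡9  (mod 14)
result: +9

Answer: +9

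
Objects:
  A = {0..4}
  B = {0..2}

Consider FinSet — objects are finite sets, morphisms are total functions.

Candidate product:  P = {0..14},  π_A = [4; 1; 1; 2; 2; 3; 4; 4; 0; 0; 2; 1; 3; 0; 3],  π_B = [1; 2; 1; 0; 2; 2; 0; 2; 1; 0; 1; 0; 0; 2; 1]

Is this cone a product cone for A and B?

|A|·|B| = 5·3 = 15;  |P| = 15
Check the pairing map k ↦ (π_A(k), π_B(k)):
  0 -> (4,1)
  1 -> (1,2)
  2 -> (1,1)
  3 -> (2,0)
  4 -> (2,2)
  5 -> (3,2)
  6 -> (4,0)
  7 -> (4,2)
  8 -> (0,1)
  9 -> (0,0)
  10 -> (2,1)
  11 -> (1,0)
  12 -> (3,0)
  13 -> (0,2)
  14 -> (3,1)
distinct pairs in image: 15 / 15 needed
  → bijection onto A×B; projections well-typed.

Answer: VALID PRODUCT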